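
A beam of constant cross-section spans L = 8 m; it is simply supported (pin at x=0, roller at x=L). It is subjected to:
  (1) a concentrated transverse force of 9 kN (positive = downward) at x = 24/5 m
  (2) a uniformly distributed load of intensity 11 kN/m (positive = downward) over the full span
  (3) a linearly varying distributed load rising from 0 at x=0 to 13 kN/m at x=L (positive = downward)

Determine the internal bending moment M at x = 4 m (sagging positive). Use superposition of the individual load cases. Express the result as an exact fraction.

M(4) = 772/5 kN·m

Load 1 — point force P=9 kN at a=24/5 m (b=L-a=16/5):
  M_1 = Pbx/L  [x≤a] = 9·(16/5)·4/8 = 72/5 kN·m
Load 2 — uniform load w=11 kN/m over full span:
  M_2 = wx(L-x)/2 = 11·4·(8-4)/2 = 88 kN·m
Load 3 — triangular load w₀=13 kN/m (0→w₀ over full span):
  M_3 = w₀Lx/6 - w₀x³/(6L) = 13·8·4/6 - 13·4³/(6·8) = 52 kN·m
Superposition: M = Σ M_i = 772/5 kN·m ≈ 154.400000 kN·m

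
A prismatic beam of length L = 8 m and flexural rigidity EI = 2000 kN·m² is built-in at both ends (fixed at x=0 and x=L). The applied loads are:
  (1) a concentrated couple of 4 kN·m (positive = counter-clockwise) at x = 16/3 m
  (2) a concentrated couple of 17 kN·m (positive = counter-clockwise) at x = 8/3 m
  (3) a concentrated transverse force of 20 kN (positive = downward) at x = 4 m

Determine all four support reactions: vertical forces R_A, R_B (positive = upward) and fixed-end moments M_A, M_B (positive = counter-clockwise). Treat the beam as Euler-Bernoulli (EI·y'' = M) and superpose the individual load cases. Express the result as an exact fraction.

R_A = 27/2 kN, M_A = 64/3 kN·m, R_B = 13/2 kN, M_B = -43/3 kN·m

Load 1 — applied couple M₀=4 kN·m at a=16/3 m (b=L-a=8/3):
  R_A = 6M₀ab/L³ = 6·4·(16/3)·(8/3)/8³ = 2/3 kN
  M_A = M₀b(2a-b)/L² = 4·(8/3)·(2·(16/3)-(8/3))/8² = 4/3 kN·m
  R_B = -6M₀ab/L³ = -6·4·(16/3)·(8/3)/8³ = -2/3 kN
  M_B = M₀a(2b-a)/L² = 4·(16/3)·(2·(8/3)-(16/3))/8² = 0 kN·m
Load 2 — applied couple M₀=17 kN·m at a=8/3 m (b=L-a=16/3):
  R_A = 6M₀ab/L³ = 6·17·(8/3)·(16/3)/8³ = 17/6 kN
  M_A = M₀b(2a-b)/L² = 17·(16/3)·(2·(8/3)-(16/3))/8² = 0 kN·m
  R_B = -6M₀ab/L³ = -6·17·(8/3)·(16/3)/8³ = -17/6 kN
  M_B = M₀a(2b-a)/L² = 17·(8/3)·(2·(16/3)-(8/3))/8² = 17/3 kN·m
Load 3 — point force P=20 kN at a=4 m (b=L-a=4):
  R_A = Pb²(3a+b)/L³ = 20·4²·(3·4+4)/8³ = 10 kN
  M_A = Pab²/L² = 20·4·4²/8² = 20 kN·m
  R_B = Pa²(a+3b)/L³ = 20·4²·(4+3·4)/8³ = 10 kN
  M_B = -Pa²b/L² = -20·4²·4/8² = -20 kN·m
Superposition: R_A = 27/2 kN, M_A = 64/3 kN·m, R_B = 13/2 kN, M_B = -43/3 kN·m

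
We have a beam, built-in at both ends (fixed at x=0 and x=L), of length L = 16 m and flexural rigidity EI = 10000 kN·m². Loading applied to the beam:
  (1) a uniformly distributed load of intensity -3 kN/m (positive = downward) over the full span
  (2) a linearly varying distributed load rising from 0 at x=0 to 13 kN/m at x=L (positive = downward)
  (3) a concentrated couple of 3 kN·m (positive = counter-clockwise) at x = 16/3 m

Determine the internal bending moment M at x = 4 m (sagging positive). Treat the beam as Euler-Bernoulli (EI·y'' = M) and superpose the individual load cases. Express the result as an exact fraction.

M(4) = -9/5 kN·m

Load 1 — uniform load w=-3 kN/m over full span:
  M_1 = wLx/2 - wL²/12 - wx²/2 = (-3)·16·4/2 - (-3)·16²/12 - (-3)·4²/2 = -8 kN·m
Load 2 — triangular load w₀=13 kN/m (0→w₀ over full span):
  M_2 = 3w₀Lx/20 - w₀L²/30 - w₀x³/(6L) = 3·13·16·4/20 - 13·16²/30 - 13·4³/(6·16) = 26/5 kN·m
Load 3 — applied couple M₀=3 kN·m at a=16/3 m (b=L-a=32/3):
  M_3 = R_Ax - M_A  [x≤a] with R_A=1/4, M_A=0 = (1/4)·4 - 0 = 1 kN·m
Superposition: M = Σ M_i = -9/5 kN·m ≈ -1.800000 kN·m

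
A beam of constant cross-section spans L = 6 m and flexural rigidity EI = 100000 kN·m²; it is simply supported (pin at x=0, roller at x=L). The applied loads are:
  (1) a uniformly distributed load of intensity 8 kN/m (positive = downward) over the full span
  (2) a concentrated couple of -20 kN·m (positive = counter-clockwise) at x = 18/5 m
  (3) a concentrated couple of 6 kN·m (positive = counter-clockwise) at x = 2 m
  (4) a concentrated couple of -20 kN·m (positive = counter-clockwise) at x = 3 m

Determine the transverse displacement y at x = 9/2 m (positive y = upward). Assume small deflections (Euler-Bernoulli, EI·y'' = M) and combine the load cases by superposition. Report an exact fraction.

Load 1 — uniform load w=8 kN/m over full span:
  y_1 = -wx(L³-2Lx²+x³)/(24EI) = -8·(9/2)·(6³-2·6·(9/2)²+(9/2)³)/(24·100000) = -1539/1600000 m
Load 2 — applied couple M₀=-20 kN·m at a=18/5 m (b=L-a=12/5):
  y_2 = (M₀x³/(6L)-M₀(x-a)²/2+C₁x)/EI  [x>a] with C₁=M₀(3b²-L²)/(6L)=52/5 = ((-20)·(9/2)³/(6·6)-(-20)·((9/2)-(18/5))²/2+(52/5)·(9/2))/100000 = 171/4000000 m
Load 3 — applied couple M₀=6 kN·m at a=2 m (b=L-a=4):
  y_3 = (M₀x³/(6L)-M₀(x-a)²/2+C₁x)/EI  [x>a] with C₁=M₀(3b²-L²)/(6L)=2 = (6·(9/2)³/(6·6)-6·((9/2)-2)²/2+2·(9/2))/100000 = 87/1600000 m
Load 4 — applied couple M₀=-20 kN·m at a=3 m (b=L-a=3):
  y_4 = (M₀x³/(6L)-M₀(x-a)²/2+C₁x)/EI  [x>a] with C₁=M₀(3b²-L²)/(6L)=5 = ((-20)·(9/2)³/(6·6)-(-20)·((9/2)-3)²/2+5·(9/2))/100000 = -9/160000 m
Superposition: y = Σ y_i = -921/1000000 m ≈ -0.000921 m

y(9/2) = -921/1000000 m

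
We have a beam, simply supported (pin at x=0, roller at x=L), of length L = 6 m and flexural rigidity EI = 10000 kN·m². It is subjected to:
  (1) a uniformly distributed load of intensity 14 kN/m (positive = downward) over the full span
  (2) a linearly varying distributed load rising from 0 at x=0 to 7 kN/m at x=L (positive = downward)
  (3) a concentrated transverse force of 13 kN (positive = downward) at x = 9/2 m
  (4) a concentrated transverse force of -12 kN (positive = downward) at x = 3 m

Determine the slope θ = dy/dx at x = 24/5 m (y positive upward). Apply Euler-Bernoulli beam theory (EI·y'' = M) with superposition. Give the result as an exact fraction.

θ(24/5) = 2422419/200000000 rad

Load 1 — uniform load w=14 kN/m over full span:
  θ_1 = -w(L³-6Lx²+4x³)/(24EI) = -14·(6³-6·6·(24/5)²+4·(24/5)³)/(24·10000) = 6237/625000 rad
Load 2 — triangular load w₀=7 kN/m (0→w₀ over full span):
  θ_2 = -w₀(7L⁴-30L²x²+15x⁴)/(360LEI) = -7·(7·6⁴-30·6²·(24/5)²+15·(24/5)⁴)/(360·6·10000) = 15897/6250000 rad
Load 3 — point force P=13 kN at a=9/2 m (b=L-a=3/2):
  θ_3 = -Pa(2L²-6Lx+3x²+a²)/(6LEI)  [x>a] = -13·(9/2)·(2·6²-6·6·(24/5)+3·(24/5)²+(9/2)²)/(6·6·10000) = 14859/8000000 rad
Load 4 — point force P=-12 kN at a=3 m (b=L-a=3):
  θ_4 = -Pa(2L²-6Lx+3x²+a²)/(6LEI)  [x>a] = -(-12)·3·(2·6²-6·6·(24/5)+3·(24/5)²+3²)/(6·6·10000) = -567/250000 rad
Superposition: θ = Σ θ_i = 2422419/200000000 rad ≈ 0.012112 rad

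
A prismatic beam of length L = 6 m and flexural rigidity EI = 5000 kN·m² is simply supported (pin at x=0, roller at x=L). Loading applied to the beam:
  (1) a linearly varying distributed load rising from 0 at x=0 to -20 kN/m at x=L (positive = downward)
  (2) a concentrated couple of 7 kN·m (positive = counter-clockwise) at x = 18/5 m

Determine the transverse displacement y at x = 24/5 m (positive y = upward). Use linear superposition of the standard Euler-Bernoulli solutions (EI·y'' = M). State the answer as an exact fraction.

y(24/5) = 163017/7812500 m

Load 1 — triangular load w₀=-20 kN/m (0→w₀ over full span):
  y_1 = -w₀x(7L⁴-10L²x²+3x⁴)/(360LEI) = -(-20)·(24/5)·(7·6⁴-10·6²·(24/5)²+3·(24/5)⁴)/(360·6·5000) = 41148/1953125 m
Load 2 — applied couple M₀=7 kN·m at a=18/5 m (b=L-a=12/5):
  y_2 = (M₀x³/(6L)-M₀(x-a)²/2+C₁x)/EI  [x>a] with C₁=M₀(3b²-L²)/(6L)=-91/25 = (7·(24/5)³/(6·6)-7·((24/5)-(18/5))²/2+(-91/25)·(24/5))/5000 = -63/312500 m
Superposition: y = Σ y_i = 163017/7812500 m ≈ 0.020866 m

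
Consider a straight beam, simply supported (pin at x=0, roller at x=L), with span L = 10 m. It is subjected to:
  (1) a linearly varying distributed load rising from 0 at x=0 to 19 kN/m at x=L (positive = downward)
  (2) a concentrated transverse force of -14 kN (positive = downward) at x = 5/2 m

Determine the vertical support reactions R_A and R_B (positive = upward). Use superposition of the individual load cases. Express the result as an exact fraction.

R_A = 127/6 kN, R_B = 359/6 kN

Load 1 — triangular load w₀=19 kN/m (0→w₀ over full span):
  R_A = w₀L/6 = 19·10/6 = 95/3 kN
  R_B = w₀L/3 = 19·10/3 = 190/3 kN
Load 2 — point force P=-14 kN at a=5/2 m (b=L-a=15/2):
  R_A = Pb/L = (-14)·(15/2)/10 = -21/2 kN
  R_B = Pa/L = (-14)·(5/2)/10 = -7/2 kN
Superposition: R_A = 127/6 kN, R_B = 359/6 kN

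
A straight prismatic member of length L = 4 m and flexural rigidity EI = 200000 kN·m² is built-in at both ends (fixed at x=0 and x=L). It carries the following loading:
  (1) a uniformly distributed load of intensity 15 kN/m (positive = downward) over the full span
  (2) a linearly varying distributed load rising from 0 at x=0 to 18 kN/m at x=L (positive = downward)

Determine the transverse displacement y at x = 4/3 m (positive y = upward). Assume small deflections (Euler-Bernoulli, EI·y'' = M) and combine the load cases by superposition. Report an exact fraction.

y(4/3) = -26/421875 m

Load 1 — uniform load w=15 kN/m over full span:
  y_1 = -wx²(L-x)²/(24EI) = -15·(4/3)²·(4-(4/3))²/(24·200000) = -2/50625 m
Load 2 — triangular load w₀=18 kN/m (0→w₀ over full span):
  y_2 = -w₀x²(L-x)²(x+2L)/(120LEI) = -18·(4/3)²·(4-(4/3))²·((4/3)+2·4)/(120·4·200000) = -28/1265625 m
Superposition: y = Σ y_i = -26/421875 m ≈ -0.000062 m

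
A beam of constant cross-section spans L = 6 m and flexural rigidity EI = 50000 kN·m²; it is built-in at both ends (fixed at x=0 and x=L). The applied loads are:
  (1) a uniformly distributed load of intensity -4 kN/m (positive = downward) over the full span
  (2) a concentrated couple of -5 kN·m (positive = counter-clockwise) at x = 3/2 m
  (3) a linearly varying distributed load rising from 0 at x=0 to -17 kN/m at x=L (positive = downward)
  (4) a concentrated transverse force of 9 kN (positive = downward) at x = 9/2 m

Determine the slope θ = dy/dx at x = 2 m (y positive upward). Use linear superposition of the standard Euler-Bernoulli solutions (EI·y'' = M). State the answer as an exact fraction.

Load 1 — uniform load w=-4 kN/m over full span:
  θ_1 = -wx(L-x)(L-2x)/(12EI) = -(-4)·2·(6-2)·(6-2·2)/(12·50000) = 1/9375 rad
Load 2 — applied couple M₀=-5 kN·m at a=3/2 m (b=L-a=9/2):
  θ_2 = (R_Ax²/2 - M_Ax - M₀(x-a))/EI  [x>a] with R_A=-15/16, M_A=15/16 = ((-15/16)·2²/2 - (15/16)·2 - (-5)·(2-(3/2)))/50000 = -1/40000 rad
Load 3 — triangular load w₀=-17 kN/m (0→w₀ over full span):
  θ_3 = -w₀(2x(L-x)(L-2x)(x+2L)+x²(L-x)²)/(120LEI) = -(-17)·(2·2·(6-2)·(6-2·2)·(2+2·6)+2²·(6-2)²)/(120·6·50000) = 34/140625 rad
Load 4 — point force P=9 kN at a=9/2 m (b=L-a=3/2):
  θ_4 = -Pb²x(2aL-(3a+b)x)/(2L³EI)  [x≤a] = -9·(3/2)²·2·(2·(9/2)·6-(3·(9/2)+(3/2))·2)/(2·6³·50000) = -9/200000 rad
Superposition: θ = Σ θ_i = 1253/4500000 rad ≈ 0.000278 rad

θ(2) = 1253/4500000 rad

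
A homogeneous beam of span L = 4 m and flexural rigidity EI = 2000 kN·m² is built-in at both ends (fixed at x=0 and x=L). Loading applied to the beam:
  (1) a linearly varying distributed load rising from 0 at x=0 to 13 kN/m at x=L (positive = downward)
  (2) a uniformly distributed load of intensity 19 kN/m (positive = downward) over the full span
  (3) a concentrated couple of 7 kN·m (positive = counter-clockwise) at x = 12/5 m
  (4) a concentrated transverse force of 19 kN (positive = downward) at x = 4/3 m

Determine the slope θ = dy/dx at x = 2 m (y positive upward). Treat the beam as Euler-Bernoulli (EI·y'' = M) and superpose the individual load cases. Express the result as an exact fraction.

Load 1 — triangular load w₀=13 kN/m (0→w₀ over full span):
  θ_1 = -w₀(2x(L-x)(L-2x)(x+2L)+x²(L-x)²)/(120LEI) = -13·(2·2·(4-2)·(4-2·2)·(2+2·4)+2²·(4-2)²)/(120·4·2000) = -13/60000 rad
Load 2 — uniform load w=19 kN/m over full span:
  θ_2 = -wx(L-x)(L-2x)/(12EI) = -19·2·(4-2)·(4-2·2)/(12·2000) = 0 rad
Load 3 — applied couple M₀=7 kN·m at a=12/5 m (b=L-a=8/5):
  θ_3 = (R_Ax²/2 - M_Ax)/EI  [x≤a] with R_A=63/25, M_A=56/25 = ((63/25)·2²/2 - (56/25)·2)/2000 = 7/25000 rad
Load 4 — point force P=19 kN at a=4/3 m (b=L-a=8/3):
  θ_4 = Pa²(L-x)(2bL-(3b+a)(L-x))/(2L³EI)  [x>a] = 19·(4/3)²·(4-2)·(2·(8/3)·4-(3·(8/3)+(4/3))·(4-2))/(2·4³·2000) = 19/27000 rad
Superposition: θ = Σ θ_i = 2071/2700000 rad ≈ 0.000767 rad

θ(2) = 2071/2700000 rad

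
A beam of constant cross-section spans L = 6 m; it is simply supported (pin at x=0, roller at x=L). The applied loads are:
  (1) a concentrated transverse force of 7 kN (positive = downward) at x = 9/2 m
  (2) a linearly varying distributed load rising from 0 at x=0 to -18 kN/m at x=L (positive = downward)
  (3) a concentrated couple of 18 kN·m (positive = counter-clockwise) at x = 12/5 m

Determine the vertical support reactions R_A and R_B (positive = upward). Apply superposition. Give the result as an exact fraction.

R_A = -53/4 kN, R_B = -135/4 kN

Load 1 — point force P=7 kN at a=9/2 m (b=L-a=3/2):
  R_A = Pb/L = 7·(3/2)/6 = 7/4 kN
  R_B = Pa/L = 7·(9/2)/6 = 21/4 kN
Load 2 — triangular load w₀=-18 kN/m (0→w₀ over full span):
  R_A = w₀L/6 = (-18)·6/6 = -18 kN
  R_B = w₀L/3 = (-18)·6/3 = -36 kN
Load 3 — applied couple M₀=18 kN·m at a=12/5 m (b=L-a=18/5):
  R_A = M₀/L = 18/6 = 3 kN
  R_B = -M₀/L = -18/6 = -3 kN
Superposition: R_A = -53/4 kN, R_B = -135/4 kN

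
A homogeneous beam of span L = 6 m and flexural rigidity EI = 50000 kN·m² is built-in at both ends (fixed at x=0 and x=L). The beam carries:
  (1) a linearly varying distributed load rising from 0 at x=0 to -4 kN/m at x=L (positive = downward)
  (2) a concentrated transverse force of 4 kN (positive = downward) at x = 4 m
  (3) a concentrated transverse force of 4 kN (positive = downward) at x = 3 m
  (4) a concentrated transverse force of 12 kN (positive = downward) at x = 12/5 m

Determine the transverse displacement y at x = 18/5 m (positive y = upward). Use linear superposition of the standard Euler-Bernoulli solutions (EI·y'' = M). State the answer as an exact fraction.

y(18/5) = -21861/97656250 m

Load 1 — triangular load w₀=-4 kN/m (0→w₀ over full span):
  y_1 = -w₀x²(L-x)²(x+2L)/(120LEI) = -(-4)·(18/5)²·(6-(18/5))²·((18/5)+2·6)/(120·6·50000) = 6318/48828125 m
Load 2 — point force P=4 kN at a=4 m (b=L-a=2):
  y_2 = -Pb²x²(3aL-(3a+b)x)/(6L³EI)  [x≤a] = -4·2²·(18/5)²·(3·4·6-(3·4+2)·(18/5))/(6·6³·50000) = -27/390625 m
Load 3 — point force P=4 kN at a=3 m (b=L-a=3):
  y_3 = -Pa²(L-x)²(3bL-(3b+a)(L-x))/(6L³EI)  [x>a] = -4·3²·(6-(18/5))²·(3·3·6-(3·3+3)·(6-(18/5)))/(6·6³·50000) = -63/781250 m
Load 4 — point force P=12 kN at a=12/5 m (b=L-a=18/5):
  y_4 = -Pa²(L-x)²(3bL-(3b+a)(L-x))/(6L³EI)  [x>a] = -12·(12/5)²·(6-(18/5))²·(3·(18/5)·6-(3·(18/5)+(12/5))·(6-(18/5)))/(6·6³·50000) = -9936/48828125 m
Superposition: y = Σ y_i = -21861/97656250 m ≈ -0.000224 m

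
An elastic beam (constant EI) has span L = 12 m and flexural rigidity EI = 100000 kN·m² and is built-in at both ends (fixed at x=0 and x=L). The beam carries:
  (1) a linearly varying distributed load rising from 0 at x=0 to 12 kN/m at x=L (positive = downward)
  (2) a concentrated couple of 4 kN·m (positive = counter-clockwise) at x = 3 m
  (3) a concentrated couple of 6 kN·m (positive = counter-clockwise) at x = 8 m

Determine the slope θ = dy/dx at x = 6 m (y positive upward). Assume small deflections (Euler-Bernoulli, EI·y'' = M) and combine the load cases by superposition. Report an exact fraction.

Load 1 — triangular load w₀=12 kN/m (0→w₀ over full span):
  θ_1 = -w₀(2x(L-x)(L-2x)(x+2L)+x²(L-x)²)/(120LEI) = -12·(2·6·(12-6)·(12-2·6)·(6+2·12)+6²·(12-6)²)/(120·12·100000) = -27/250000 rad
Load 2 — applied couple M₀=4 kN·m at a=3 m (b=L-a=9):
  θ_2 = (R_Ax²/2 - M_Ax - M₀(x-a))/EI  [x>a] with R_A=3/8, M_A=-3/4 = ((3/8)·6²/2 - (-3/4)·6 - 4·(6-3))/100000 = -3/400000 rad
Load 3 — applied couple M₀=6 kN·m at a=8 m (b=L-a=4):
  θ_3 = (R_Ax²/2 - M_Ax)/EI  [x≤a] with R_A=2/3, M_A=2 = ((2/3)·6²/2 - 2·6)/100000 = 0 rad
Superposition: θ = Σ θ_i = -231/2000000 rad ≈ -0.000116 rad

θ(6) = -231/2000000 rad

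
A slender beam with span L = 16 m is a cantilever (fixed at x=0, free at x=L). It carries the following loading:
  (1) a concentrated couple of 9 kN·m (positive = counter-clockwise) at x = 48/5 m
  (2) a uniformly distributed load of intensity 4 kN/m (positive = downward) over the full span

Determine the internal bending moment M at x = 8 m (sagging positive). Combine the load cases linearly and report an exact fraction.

Load 1 — applied couple M₀=9 kN·m at a=48/5 m (b=L-a=32/5):
  M_1 = M₀  [x≤a] = 9 = 9 kN·m
Load 2 — uniform load w=4 kN/m over full span:
  M_2 = -w(L-x)²/2 = -4·(16-8)²/2 = -128 kN·m
Superposition: M = Σ M_i = -119 kN·m ≈ -119.000000 kN·m

M(8) = -119 kN·m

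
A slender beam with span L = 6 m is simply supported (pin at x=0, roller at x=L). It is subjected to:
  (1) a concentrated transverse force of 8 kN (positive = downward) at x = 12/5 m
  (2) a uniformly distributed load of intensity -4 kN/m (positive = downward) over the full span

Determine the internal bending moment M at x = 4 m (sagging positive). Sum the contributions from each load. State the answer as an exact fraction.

Load 1 — point force P=8 kN at a=12/5 m (b=L-a=18/5):
  M_1 = Pa(L-x)/L  [x>a] = 8·(12/5)·(6-4)/6 = 32/5 kN·m
Load 2 — uniform load w=-4 kN/m over full span:
  M_2 = wx(L-x)/2 = (-4)·4·(6-4)/2 = -16 kN·m
Superposition: M = Σ M_i = -48/5 kN·m ≈ -9.600000 kN·m

M(4) = -48/5 kN·m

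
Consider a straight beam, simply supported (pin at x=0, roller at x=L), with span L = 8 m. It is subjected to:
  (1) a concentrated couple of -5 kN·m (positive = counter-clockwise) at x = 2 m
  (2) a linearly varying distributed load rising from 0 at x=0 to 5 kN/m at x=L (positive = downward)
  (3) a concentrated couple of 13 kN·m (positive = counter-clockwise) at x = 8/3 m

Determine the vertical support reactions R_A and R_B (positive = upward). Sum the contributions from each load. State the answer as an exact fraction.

R_A = 23/3 kN, R_B = 37/3 kN

Load 1 — applied couple M₀=-5 kN·m at a=2 m (b=L-a=6):
  R_A = M₀/L = (-5)/8 = -5/8 kN
  R_B = -M₀/L = -(-5)/8 = 5/8 kN
Load 2 — triangular load w₀=5 kN/m (0→w₀ over full span):
  R_A = w₀L/6 = 5·8/6 = 20/3 kN
  R_B = w₀L/3 = 5·8/3 = 40/3 kN
Load 3 — applied couple M₀=13 kN·m at a=8/3 m (b=L-a=16/3):
  R_A = M₀/L = 13/8 kN
  R_B = -M₀/L = -13/8 kN
Superposition: R_A = 23/3 kN, R_B = 37/3 kN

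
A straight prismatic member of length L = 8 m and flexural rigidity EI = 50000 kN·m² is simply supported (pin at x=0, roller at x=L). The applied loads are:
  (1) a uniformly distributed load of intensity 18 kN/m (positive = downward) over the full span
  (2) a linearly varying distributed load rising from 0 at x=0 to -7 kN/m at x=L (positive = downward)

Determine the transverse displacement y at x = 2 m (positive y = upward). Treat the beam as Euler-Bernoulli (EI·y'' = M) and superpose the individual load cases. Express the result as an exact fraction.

y(2) = -3341/300000 m

Load 1 — uniform load w=18 kN/m over full span:
  y_1 = -wx(L³-2Lx²+x³)/(24EI) = -18·2·(8³-2·8·2²+2³)/(24·50000) = -171/12500 m
Load 2 — triangular load w₀=-7 kN/m (0→w₀ over full span):
  y_2 = -w₀x(7L⁴-10L²x²+3x⁴)/(360LEI) = -(-7)·2·(7·8⁴-10·8²·2²+3·2⁴)/(360·8·50000) = 763/300000 m
Superposition: y = Σ y_i = -3341/300000 m ≈ -0.011137 m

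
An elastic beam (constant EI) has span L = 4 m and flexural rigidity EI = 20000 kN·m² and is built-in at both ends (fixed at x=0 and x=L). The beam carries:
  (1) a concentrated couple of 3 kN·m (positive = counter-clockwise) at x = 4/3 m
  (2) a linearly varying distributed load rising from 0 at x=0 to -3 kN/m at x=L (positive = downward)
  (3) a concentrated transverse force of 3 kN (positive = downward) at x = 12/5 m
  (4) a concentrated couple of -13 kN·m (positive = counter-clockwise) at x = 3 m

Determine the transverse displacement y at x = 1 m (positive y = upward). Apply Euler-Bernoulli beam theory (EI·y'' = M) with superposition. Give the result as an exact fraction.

Load 1 — applied couple M₀=3 kN·m at a=4/3 m (b=L-a=8/3):
  y_1 = (R_Ax³/6 - M_Ax²/2)/EI  [x≤a] with R_A=1, M_A=0 = (1·1³/6 - 0·1²/2)/20000 = 1/120000 m
Load 2 — triangular load w₀=-3 kN/m (0→w₀ over full span):
  y_2 = -w₀x²(L-x)²(x+2L)/(120LEI) = -(-3)·1²·(4-1)²·(1+2·4)/(120·4·20000) = 81/3200000 m
Load 3 — point force P=3 kN at a=12/5 m (b=L-a=8/5):
  y_3 = -Pb²x²(3aL-(3a+b)x)/(6L³EI)  [x≤a] = -3·(8/5)²·1²·(3·(12/5)·4-(3·(12/5)+(8/5))·1)/(6·4³·20000) = -1/50000 m
Load 4 — applied couple M₀=-13 kN·m at a=3 m (b=L-a=1):
  y_4 = (R_Ax³/6 - M_Ax²/2)/EI  [x≤a] with R_A=-117/32, M_A=-65/16 = ((-117/32)·1³/6 - (-65/16)·1²/2)/20000 = 91/1280000 m
Superposition: y = Σ y_i = 1627/19200000 m ≈ 0.000085 m

y(1) = 1627/19200000 m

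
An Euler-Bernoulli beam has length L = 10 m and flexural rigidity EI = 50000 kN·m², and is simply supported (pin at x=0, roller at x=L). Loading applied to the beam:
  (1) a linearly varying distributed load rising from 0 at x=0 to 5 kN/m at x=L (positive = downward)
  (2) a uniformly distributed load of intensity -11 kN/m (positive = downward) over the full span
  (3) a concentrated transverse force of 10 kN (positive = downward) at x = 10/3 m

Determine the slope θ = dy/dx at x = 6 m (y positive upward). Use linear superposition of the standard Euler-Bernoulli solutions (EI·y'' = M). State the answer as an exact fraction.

θ(6) = -7061/4050000 rad

Load 1 — triangular load w₀=5 kN/m (0→w₀ over full span):
  θ_1 = -w₀(7L⁴-30L²x²+15x⁴)/(360LEI) = -5·(7·10⁴-30·10²·6²+15·6⁴)/(360·10·50000) = 29/56250 rad
Load 2 — uniform load w=-11 kN/m over full span:
  θ_2 = -w(L³-6Lx²+4x³)/(24EI) = -(-11)·(10³-6·10·6²+4·6³)/(24·50000) = -407/150000 rad
Load 3 — point force P=10 kN at a=10/3 m (b=L-a=20/3):
  θ_3 = -Pa(2L²-6Lx+3x²+a²)/(6LEI)  [x>a] = -10·(10/3)·(2·10²-6·10·6+3·6²+(10/3)²)/(6·10·50000) = 23/50625 rad
Superposition: θ = Σ θ_i = -7061/4050000 rad ≈ -0.001743 rad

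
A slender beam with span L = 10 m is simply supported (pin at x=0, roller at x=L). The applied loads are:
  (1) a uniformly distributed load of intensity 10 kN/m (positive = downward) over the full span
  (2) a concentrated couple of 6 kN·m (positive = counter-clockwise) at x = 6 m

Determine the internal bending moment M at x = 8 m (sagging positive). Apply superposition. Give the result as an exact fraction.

Load 1 — uniform load w=10 kN/m over full span:
  M_1 = wx(L-x)/2 = 10·8·(10-8)/2 = 80 kN·m
Load 2 — applied couple M₀=6 kN·m at a=6 m (b=L-a=4):
  M_2 = M₀x/L - M₀  [x>a] = 6·8/10 - 6 = -6/5 kN·m
Superposition: M = Σ M_i = 394/5 kN·m ≈ 78.800000 kN·m

M(8) = 394/5 kN·m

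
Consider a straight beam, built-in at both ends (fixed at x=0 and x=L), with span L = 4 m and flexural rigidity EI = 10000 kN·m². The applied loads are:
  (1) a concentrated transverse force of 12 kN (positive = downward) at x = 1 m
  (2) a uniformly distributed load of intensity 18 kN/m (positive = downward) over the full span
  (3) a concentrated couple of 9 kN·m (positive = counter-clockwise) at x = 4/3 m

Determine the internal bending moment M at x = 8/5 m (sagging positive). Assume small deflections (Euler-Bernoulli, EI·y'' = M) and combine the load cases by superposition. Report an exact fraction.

M(8/5) = 861/100 kN·m

Load 1 — point force P=12 kN at a=1 m (b=L-a=3):
  M_1 = Pa²(a+3b)(L-x)/L³ - Pa²b/L²  [x>a] = 12·1²·(1+3·3)·(4-(8/5))/4³ - 12·1²·3/4² = 9/4 kN·m
Load 2 — uniform load w=18 kN/m over full span:
  M_2 = wLx/2 - wL²/12 - wx²/2 = 18·4·(8/5)/2 - 18·4²/12 - 18·(8/5)²/2 = 264/25 kN·m
Load 3 — applied couple M₀=9 kN·m at a=4/3 m (b=L-a=8/3):
  M_3 = R_Ax - M_A - M₀  [x>a] with R_A=3, M_A=0 = 3·(8/5) - 0 - 9 = -21/5 kN·m
Superposition: M = Σ M_i = 861/100 kN·m ≈ 8.610000 kN·m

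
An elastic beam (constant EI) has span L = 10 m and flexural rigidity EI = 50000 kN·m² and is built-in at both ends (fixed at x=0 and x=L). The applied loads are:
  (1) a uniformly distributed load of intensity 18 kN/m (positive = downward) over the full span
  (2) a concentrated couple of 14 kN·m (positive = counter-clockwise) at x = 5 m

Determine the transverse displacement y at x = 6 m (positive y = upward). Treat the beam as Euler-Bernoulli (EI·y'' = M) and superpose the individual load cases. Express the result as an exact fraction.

Load 1 — uniform load w=18 kN/m over full span:
  y_1 = -wx²(L-x)²/(24EI) = -18·6²·(10-6)²/(24·50000) = -27/3125 m
Load 2 — applied couple M₀=14 kN·m at a=5 m (b=L-a=5):
  y_2 = (R_Ax³/6 - M_Ax²/2 - M₀(x-a)²/2)/EI  [x>a] with R_A=21/10, M_A=7/2 = ((21/10)·6³/6 - (7/2)·6²/2 - 14·(6-5)²/2)/50000 = 7/62500 m
Superposition: y = Σ y_i = -533/62500 m ≈ -0.008528 m

y(6) = -533/62500 m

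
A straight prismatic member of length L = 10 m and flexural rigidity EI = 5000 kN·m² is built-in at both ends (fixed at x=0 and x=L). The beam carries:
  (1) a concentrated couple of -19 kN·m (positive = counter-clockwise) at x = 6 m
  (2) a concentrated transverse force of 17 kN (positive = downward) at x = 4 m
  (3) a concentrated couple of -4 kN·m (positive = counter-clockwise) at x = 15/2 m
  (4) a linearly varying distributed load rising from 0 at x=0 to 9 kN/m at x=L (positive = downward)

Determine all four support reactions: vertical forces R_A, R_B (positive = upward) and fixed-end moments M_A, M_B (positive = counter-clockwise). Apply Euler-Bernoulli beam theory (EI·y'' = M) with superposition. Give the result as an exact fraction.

Load 1 — applied couple M₀=-19 kN·m at a=6 m (b=L-a=4):
  R_A = 6M₀ab/L³ = 6·(-19)·6·4/10³ = -342/125 kN
  M_A = M₀b(2a-b)/L² = (-19)·4·(2·6-4)/10² = -152/25 kN·m
  R_B = -6M₀ab/L³ = -6·(-19)·6·4/10³ = 342/125 kN
  M_B = M₀a(2b-a)/L² = (-19)·6·(2·4-6)/10² = -57/25 kN·m
Load 2 — point force P=17 kN at a=4 m (b=L-a=6):
  R_A = Pb²(3a+b)/L³ = 17·6²·(3·4+6)/10³ = 1377/125 kN
  M_A = Pab²/L² = 17·4·6²/10² = 612/25 kN·m
  R_B = Pa²(a+3b)/L³ = 17·4²·(4+3·6)/10³ = 748/125 kN
  M_B = -Pa²b/L² = -17·4²·6/10² = -408/25 kN·m
Load 3 — applied couple M₀=-4 kN·m at a=15/2 m (b=L-a=5/2):
  R_A = 6M₀ab/L³ = 6·(-4)·(15/2)·(5/2)/10³ = -9/20 kN
  M_A = M₀b(2a-b)/L² = (-4)·(5/2)·(2·(15/2)-(5/2))/10² = -5/4 kN·m
  R_B = -6M₀ab/L³ = -6·(-4)·(15/2)·(5/2)/10³ = 9/20 kN
  M_B = M₀a(2b-a)/L² = (-4)·(15/2)·(2·(5/2)-(15/2))/10² = 3/4 kN·m
Load 4 — triangular load w₀=9 kN/m (0→w₀ over full span):
  R_A = 3w₀L/20 = 3·9·10/20 = 27/2 kN
  M_A = w₀L²/30 = 9·10²/30 = 30 kN·m
  R_B = 7w₀L/20 = 7·9·10/20 = 63/2 kN
  M_B = -w₀L²/20 = -9·10²/20 = -45 kN·m
Superposition: R_A = 2133/100 kN, M_A = 943/20 kN·m, R_B = 4067/100 kN, M_B = -1257/20 kN·m

R_A = 2133/100 kN, M_A = 943/20 kN·m, R_B = 4067/100 kN, M_B = -1257/20 kN·m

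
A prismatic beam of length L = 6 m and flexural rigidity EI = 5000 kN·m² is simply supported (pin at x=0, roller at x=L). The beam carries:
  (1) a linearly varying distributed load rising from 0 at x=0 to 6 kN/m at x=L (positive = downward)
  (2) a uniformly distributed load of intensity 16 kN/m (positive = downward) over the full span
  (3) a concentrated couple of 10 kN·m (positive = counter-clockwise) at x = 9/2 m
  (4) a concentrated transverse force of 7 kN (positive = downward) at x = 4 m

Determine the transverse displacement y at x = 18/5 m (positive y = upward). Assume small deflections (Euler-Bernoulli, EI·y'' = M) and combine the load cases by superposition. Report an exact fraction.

y(18/5) = -21823453/312500000 m

Load 1 — triangular load w₀=6 kN/m (0→w₀ over full span):
  y_1 = -w₀x(7L⁴-10L²x²+3x⁴)/(360LEI) = -6·(18/5)·(7·6⁴-10·6²·(18/5)²+3·(18/5)⁴)/(360·6·5000) = -95904/9765625 m
Load 2 — uniform load w=16 kN/m over full span:
  y_2 = -wx(L³-2Lx²+x³)/(24EI) = -16·(18/5)·(6³-2·6·(18/5)²+(18/5)³)/(24·5000) = -20088/390625 m
Load 3 — applied couple M₀=10 kN·m at a=9/2 m (b=L-a=3/2):
  y_3 = (M₀x³/(6L)+C₁x)/EI  [x≤a] with C₁=M₀(3b²-L²)/(6L)=-65/8 = (10·(18/5)³/(6·6)+(-65/8)·(18/5))/5000 = -1629/500000 m
Load 4 — point force P=7 kN at a=4 m (b=L-a=2):
  y_4 = -Pbx(L²-b²-x²)/(6LEI)  [x≤a] = -7·2·(18/5)·(6²-2²-(18/5)²)/(6·6·5000) = -833/156250 m
Superposition: y = Σ y_i = -21823453/312500000 m ≈ -0.069835 m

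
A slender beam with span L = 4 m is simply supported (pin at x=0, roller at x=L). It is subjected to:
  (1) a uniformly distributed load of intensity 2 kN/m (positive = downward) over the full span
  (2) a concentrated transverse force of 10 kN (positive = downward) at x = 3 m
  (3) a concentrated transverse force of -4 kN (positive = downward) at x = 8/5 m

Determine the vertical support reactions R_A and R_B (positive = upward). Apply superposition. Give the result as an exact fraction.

Load 1 — uniform load w=2 kN/m over full span:
  R_A = wL/2 = 2·4/2 = 4 kN
  R_B = wL/2 = 2·4/2 = 4 kN
Load 2 — point force P=10 kN at a=3 m (b=L-a=1):
  R_A = Pb/L = 10·1/4 = 5/2 kN
  R_B = Pa/L = 10·3/4 = 15/2 kN
Load 3 — point force P=-4 kN at a=8/5 m (b=L-a=12/5):
  R_A = Pb/L = (-4)·(12/5)/4 = -12/5 kN
  R_B = Pa/L = (-4)·(8/5)/4 = -8/5 kN
Superposition: R_A = 41/10 kN, R_B = 99/10 kN

R_A = 41/10 kN, R_B = 99/10 kN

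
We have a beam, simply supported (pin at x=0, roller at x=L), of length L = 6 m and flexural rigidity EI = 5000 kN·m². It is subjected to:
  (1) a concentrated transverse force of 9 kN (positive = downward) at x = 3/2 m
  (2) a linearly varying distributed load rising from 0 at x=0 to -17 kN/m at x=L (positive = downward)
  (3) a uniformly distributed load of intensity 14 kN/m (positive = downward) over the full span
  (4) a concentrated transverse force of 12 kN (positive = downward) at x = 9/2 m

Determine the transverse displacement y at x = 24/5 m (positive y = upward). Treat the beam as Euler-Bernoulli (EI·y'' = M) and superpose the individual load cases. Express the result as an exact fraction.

y(24/5) = -22768263/1250000000 m

Load 1 — point force P=9 kN at a=3/2 m (b=L-a=9/2):
  y_1 = -Pa(L-x)(2Lx-a²-x²)/(6LEI)  [x>a] = -9·(3/2)·(6-(24/5))·(2·6·(24/5)-(3/2)²-(24/5)²)/(6·6·5000) = -29079/10000000 m
Load 2 — triangular load w₀=-17 kN/m (0→w₀ over full span):
  y_2 = -w₀x(7L⁴-10L²x²+3x⁴)/(360LEI) = -(-17)·(24/5)·(7·6⁴-10·6²·(24/5)²+3·(24/5)⁴)/(360·6·5000) = 174879/9765625 m
Load 3 — uniform load w=14 kN/m over full span:
  y_3 = -wx(L³-2Lx²+x³)/(24EI) = -14·(24/5)·(6³-2·6·(24/5)²+(24/5)³)/(24·5000) = -10962/390625 m
Load 4 — point force P=12 kN at a=9/2 m (b=L-a=3/2):
  y_4 = -Pa(L-x)(2Lx-a²-x²)/(6LEI)  [x>a] = -12·(9/2)·(6-(24/5))·(2·6·(24/5)-(9/2)²-(24/5)²)/(6·6·5000) = -12879/2500000 m
Superposition: y = Σ y_i = -22768263/1250000000 m ≈ -0.018215 m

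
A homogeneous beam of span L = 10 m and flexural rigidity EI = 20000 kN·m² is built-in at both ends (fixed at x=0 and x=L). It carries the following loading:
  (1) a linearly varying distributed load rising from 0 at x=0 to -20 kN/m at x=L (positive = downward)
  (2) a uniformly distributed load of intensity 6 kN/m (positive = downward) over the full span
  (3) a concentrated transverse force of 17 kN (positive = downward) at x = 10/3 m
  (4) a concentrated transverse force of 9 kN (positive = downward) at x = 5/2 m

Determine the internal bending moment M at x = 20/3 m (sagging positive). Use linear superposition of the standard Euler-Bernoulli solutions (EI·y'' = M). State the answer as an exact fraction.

Load 1 — triangular load w₀=-20 kN/m (0→w₀ over full span):
  M_1 = 3w₀Lx/20 - w₀L²/30 - w₀x³/(6L) = 3·(-20)·10·(20/3)/20 - (-20)·10²/30 - (-20)·(20/3)³/(6·10) = -2800/81 kN·m
Load 2 — uniform load w=6 kN/m over full span:
  M_2 = wLx/2 - wL²/12 - wx²/2 = 6·10·(20/3)/2 - 6·10²/12 - 6·(20/3)²/2 = 50/3 kN·m
Load 3 — point force P=17 kN at a=10/3 m (b=L-a=20/3):
  M_3 = Pa²(a+3b)(L-x)/L³ - Pa²b/L²  [x>a] = 17·(10/3)²·((10/3)+3·(20/3))·(10-(20/3))/10³ - 17·(10/3)²·(20/3)/10² = 170/81 kN·m
Load 4 — point force P=9 kN at a=5/2 m (b=L-a=15/2):
  M_4 = Pa²(a+3b)(L-x)/L³ - Pa²b/L²  [x>a] = 9·(5/2)²·((5/2)+3·(15/2))·(10-(20/3))/10³ - 9·(5/2)²·(15/2)/10² = 15/32 kN·m
Superposition: M = Σ M_i = -39745/2592 kN·m ≈ -15.333719 kN·m

M(20/3) = -39745/2592 kN·m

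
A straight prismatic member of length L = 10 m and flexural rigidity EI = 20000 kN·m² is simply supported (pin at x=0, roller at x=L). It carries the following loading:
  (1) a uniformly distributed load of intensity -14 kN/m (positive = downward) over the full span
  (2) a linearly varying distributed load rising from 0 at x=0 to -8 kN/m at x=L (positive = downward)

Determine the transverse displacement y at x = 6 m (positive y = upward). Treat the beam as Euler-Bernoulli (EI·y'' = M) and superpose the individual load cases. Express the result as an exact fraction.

Load 1 — uniform load w=-14 kN/m over full span:
  y_1 = -wx(L³-2Lx²+x³)/(24EI) = -(-14)·6·(10³-2·10·6²+6³)/(24·20000) = 217/2500 m
Load 2 — triangular load w₀=-8 kN/m (0→w₀ over full span):
  y_2 = -w₀x(7L⁴-10L²x²+3x⁴)/(360LEI) = -(-8)·6·(7·10⁴-10·10²·6²+3·6⁴)/(360·10·20000) = 1184/46875 m
Superposition: y = Σ y_i = 21011/187500 m ≈ 0.112059 m

y(6) = 21011/187500 m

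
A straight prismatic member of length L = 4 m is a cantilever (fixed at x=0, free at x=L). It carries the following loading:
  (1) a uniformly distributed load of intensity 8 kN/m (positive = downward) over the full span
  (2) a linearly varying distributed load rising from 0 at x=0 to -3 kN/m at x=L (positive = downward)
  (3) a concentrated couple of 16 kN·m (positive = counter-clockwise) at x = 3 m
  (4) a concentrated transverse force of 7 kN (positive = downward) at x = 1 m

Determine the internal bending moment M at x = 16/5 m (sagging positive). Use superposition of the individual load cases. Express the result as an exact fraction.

M(16/5) = -208/125 kN·m

Load 1 — uniform load w=8 kN/m over full span:
  M_1 = -w(L-x)²/2 = -8·(4-(16/5))²/2 = -64/25 kN·m
Load 2 — triangular load w₀=-3 kN/m (0→w₀ over full span):
  M_2 = w₀Lx/2 - w₀L²/3 - w₀x³/(6L) = (-3)·4·(16/5)/2 - (-3)·4²/3 - (-3)·(16/5)³/(6·4) = 112/125 kN·m
Load 3 — applied couple M₀=16 kN·m at a=3 m (b=L-a=1):
  M_3 = 0  [x>a] = 0 kN·m
Load 4 — point force P=7 kN at a=1 m (b=L-a=3):
  M_4 = 0  [x>a] = 0 kN·m
Superposition: M = Σ M_i = -208/125 kN·m ≈ -1.664000 kN·m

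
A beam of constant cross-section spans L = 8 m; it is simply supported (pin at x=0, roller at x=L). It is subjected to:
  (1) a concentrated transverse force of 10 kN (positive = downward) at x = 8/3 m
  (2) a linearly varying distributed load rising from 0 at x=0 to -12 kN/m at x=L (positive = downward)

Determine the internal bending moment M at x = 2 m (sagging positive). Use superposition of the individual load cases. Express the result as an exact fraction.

Load 1 — point force P=10 kN at a=8/3 m (b=L-a=16/3):
  M_1 = Pbx/L  [x≤a] = 10·(16/3)·2/8 = 40/3 kN·m
Load 2 — triangular load w₀=-12 kN/m (0→w₀ over full span):
  M_2 = w₀Lx/6 - w₀x³/(6L) = (-12)·8·2/6 - (-12)·2³/(6·8) = -30 kN·m
Superposition: M = Σ M_i = -50/3 kN·m ≈ -16.666667 kN·m

M(2) = -50/3 kN·m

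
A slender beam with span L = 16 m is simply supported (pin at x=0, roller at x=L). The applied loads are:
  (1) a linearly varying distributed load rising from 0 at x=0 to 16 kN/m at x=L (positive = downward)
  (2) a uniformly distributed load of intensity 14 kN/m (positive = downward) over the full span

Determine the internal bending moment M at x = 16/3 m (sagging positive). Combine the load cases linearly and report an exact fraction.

M(16/3) = 48640/81 kN·m

Load 1 — triangular load w₀=16 kN/m (0→w₀ over full span):
  M_1 = w₀Lx/6 - w₀x³/(6L) = 16·16·(16/3)/6 - 16·(16/3)³/(6·16) = 16384/81 kN·m
Load 2 — uniform load w=14 kN/m over full span:
  M_2 = wx(L-x)/2 = 14·(16/3)·(16-(16/3))/2 = 3584/9 kN·m
Superposition: M = Σ M_i = 48640/81 kN·m ≈ 600.493827 kN·m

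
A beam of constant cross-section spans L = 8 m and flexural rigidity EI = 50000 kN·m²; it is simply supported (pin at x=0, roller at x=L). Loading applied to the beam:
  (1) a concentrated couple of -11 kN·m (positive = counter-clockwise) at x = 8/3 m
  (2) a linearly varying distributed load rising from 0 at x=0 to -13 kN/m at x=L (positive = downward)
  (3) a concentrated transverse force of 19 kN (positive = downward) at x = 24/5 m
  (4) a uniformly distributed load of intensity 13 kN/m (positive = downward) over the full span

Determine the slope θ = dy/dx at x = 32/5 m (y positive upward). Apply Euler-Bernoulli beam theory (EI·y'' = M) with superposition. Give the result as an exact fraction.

Load 1 — applied couple M₀=-11 kN·m at a=8/3 m (b=L-a=16/3):
  θ_1 = (M₀x²/(2L)-M₀(x-a)+C₁)/EI  [x>a] with C₁=M₀(3b²-L²)/(6L)=-44/9 = ((-11)·(32/5)²/(2·8)-(-11)·((32/5)-(8/3))+(-44/9))/50000 = 451/2812500 rad
Load 2 — triangular load w₀=-13 kN/m (0→w₀ over full span):
  θ_2 = -w₀(7L⁴-30L²x²+15x⁴)/(360LEI) = -(-13)·(7·8⁴-30·8²·(32/5)²+15·(32/5)⁴)/(360·8·50000) = -39364/17578125 rad
Load 3 — point force P=19 kN at a=24/5 m (b=L-a=16/5):
  θ_3 = -Pa(2L²-6Lx+3x²+a²)/(6LEI)  [x>a] = -19·(24/5)·(2·8²-6·8·(32/5)+3·(32/5)²+(24/5)²)/(6·8·50000) = 494/390625 rad
Load 4 — uniform load w=13 kN/m over full span:
  θ_4 = -w(L³-6Lx²+4x³)/(24EI) = -13·(8³-6·8·(32/5)²+4·(32/5)³)/(24·50000) = 1716/390625 rad
Superposition: θ = Σ θ_i = 83873/23437500 rad ≈ 0.003579 rad

θ(32/5) = 83873/23437500 rad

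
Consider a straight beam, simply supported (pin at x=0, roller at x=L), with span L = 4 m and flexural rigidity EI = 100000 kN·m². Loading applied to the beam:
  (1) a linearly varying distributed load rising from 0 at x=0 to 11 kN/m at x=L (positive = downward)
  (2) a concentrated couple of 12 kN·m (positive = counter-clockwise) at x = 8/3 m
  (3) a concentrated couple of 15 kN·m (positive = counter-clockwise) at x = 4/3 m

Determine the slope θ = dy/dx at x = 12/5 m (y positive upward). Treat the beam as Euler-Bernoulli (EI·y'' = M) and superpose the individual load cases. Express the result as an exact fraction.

Load 1 — triangular load w₀=11 kN/m (0→w₀ over full span):
  θ_1 = -w₀(7L⁴-30L²x²+15x⁴)/(360LEI) = -11·(7·4⁴-30·4²·(12/5)²+15·(12/5)⁴)/(360·4·100000) = 638/17578125 rad
Load 2 — applied couple M₀=12 kN·m at a=8/3 m (b=L-a=4/3):
  θ_2 = (M₀x²/(2L)+C₁)/EI  [x≤a] with C₁=M₀(3b²-L²)/(6L)=-16/3 = (12·(12/5)²/(2·4)+(-16/3))/100000 = 31/937500 rad
Load 3 — applied couple M₀=15 kN·m at a=4/3 m (b=L-a=8/3):
  θ_3 = (M₀x²/(2L)-M₀(x-a)+C₁)/EI  [x>a] with C₁=M₀(3b²-L²)/(6L)=10/3 = (15·(12/5)²/(2·4)-15·((12/5)-(4/3))+(10/3))/100000 = -7/375000 rad
Superposition: θ = Σ θ_i = 7129/140625000 rad ≈ 0.000051 rad

θ(12/5) = 7129/140625000 rad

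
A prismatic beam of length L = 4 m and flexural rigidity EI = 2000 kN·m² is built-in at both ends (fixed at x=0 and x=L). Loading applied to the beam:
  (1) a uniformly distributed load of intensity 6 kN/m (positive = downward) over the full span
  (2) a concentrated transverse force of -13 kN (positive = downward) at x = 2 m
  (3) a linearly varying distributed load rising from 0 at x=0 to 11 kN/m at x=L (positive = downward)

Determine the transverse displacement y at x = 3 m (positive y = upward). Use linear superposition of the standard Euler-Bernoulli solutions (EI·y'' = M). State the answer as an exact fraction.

y(3) = -1129/960000 m

Load 1 — uniform load w=6 kN/m over full span:
  y_1 = -wx²(L-x)²/(24EI) = -6·3²·(4-3)²/(24·2000) = -9/8000 m
Load 2 — point force P=-13 kN at a=2 m (b=L-a=2):
  y_2 = -Pa²(L-x)²(3bL-(3b+a)(L-x))/(6L³EI)  [x>a] = -(-13)·2²·(4-3)²·(3·2·4-(3·2+2)·(4-3))/(6·4³·2000) = 13/12000 m
Load 3 — triangular load w₀=11 kN/m (0→w₀ over full span):
  y_3 = -w₀x²(L-x)²(x+2L)/(120LEI) = -11·3²·(4-3)²·(3+2·4)/(120·4·2000) = -363/320000 m
Superposition: y = Σ y_i = -1129/960000 m ≈ -0.001176 m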